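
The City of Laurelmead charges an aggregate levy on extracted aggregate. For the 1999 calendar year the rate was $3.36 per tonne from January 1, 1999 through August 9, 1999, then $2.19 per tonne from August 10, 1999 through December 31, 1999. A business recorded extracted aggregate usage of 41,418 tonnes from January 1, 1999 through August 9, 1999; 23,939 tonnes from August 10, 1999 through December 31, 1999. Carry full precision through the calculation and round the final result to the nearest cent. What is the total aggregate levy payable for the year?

$191590.89

January 1 – August 9, 1999: 41,418 tonnes at $3.36/tonne → $139164.48
August 10 – December 31, 1999: 23,939 tonnes at $2.19/tonne → $52426.41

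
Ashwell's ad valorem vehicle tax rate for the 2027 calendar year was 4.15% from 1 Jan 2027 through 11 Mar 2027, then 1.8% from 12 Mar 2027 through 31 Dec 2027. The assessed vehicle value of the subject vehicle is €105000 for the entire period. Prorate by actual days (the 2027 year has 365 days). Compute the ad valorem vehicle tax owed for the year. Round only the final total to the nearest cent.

1 Jan – 11 Mar 2027: 70 days at 4.15% → €105000 × 4.15% × 70/365 = €835.6849
12 Mar – 31 Dec 2027: 295 days at 1.8% → €105000 × 1.8% × 295/365 = €1527.5342
Total = €2363.2192

€2363.22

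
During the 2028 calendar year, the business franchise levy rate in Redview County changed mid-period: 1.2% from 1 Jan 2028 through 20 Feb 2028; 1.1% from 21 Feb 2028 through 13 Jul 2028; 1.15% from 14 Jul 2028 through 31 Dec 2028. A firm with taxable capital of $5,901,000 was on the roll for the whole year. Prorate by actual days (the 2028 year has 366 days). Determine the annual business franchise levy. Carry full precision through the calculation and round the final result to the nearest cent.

$67,111.78

1 Jan – 20 Feb 2028: 51 days at 1.2% → $5,901,000 × 1.2% × 51/366 = $9,867.2459
21 Feb – 13 Jul 2028: 144 days at 1.1% → $5,901,000 × 1.1% × 144/366 = $25,538.7541
14 Jul – 31 Dec 2028: 171 days at 1.15% → $5,901,000 × 1.15% × 171/366 = $31,705.7828
Total = $67,111.7828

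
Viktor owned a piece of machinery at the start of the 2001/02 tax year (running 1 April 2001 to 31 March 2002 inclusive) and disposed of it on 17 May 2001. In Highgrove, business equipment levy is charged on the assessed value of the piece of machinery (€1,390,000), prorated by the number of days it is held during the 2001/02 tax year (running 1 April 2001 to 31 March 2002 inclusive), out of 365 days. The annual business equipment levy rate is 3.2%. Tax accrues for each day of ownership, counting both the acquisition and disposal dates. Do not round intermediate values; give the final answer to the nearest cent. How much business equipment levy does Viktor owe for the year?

Days held (1 April – 17 May 2001): 47 out of 365
Tax = €1,390,000 × 3.2% × 47/365 = €5,727.5616

€5,727.56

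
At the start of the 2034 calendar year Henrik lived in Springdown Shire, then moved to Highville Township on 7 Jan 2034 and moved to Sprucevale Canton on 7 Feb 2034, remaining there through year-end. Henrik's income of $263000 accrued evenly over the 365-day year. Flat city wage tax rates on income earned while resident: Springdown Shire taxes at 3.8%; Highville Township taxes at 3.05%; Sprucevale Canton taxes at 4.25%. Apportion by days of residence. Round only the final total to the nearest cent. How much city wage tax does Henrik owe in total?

Springdown Shire, 1 Jan – 6 Jan 2034: 6 days → $263000 × 3.8% × 6/365 = $164.2849
Highville Township, 7 Jan – 6 Feb 2034: 31 days → $263000 × 3.05% × 31/365 = $681.2781
Sprucevale Canton, 7 Feb – 31 Dec 2034: 328 days → $263000 × 4.25% × 328/365 = $10044.4384
Total = $10890.0014

$10890.00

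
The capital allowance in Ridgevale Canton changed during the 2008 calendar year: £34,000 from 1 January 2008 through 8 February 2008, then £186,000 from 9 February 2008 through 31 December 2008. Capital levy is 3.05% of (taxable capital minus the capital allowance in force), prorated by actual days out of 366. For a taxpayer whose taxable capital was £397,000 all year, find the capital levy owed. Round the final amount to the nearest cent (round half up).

£6,929.50

1 January – 8 February 2008: 39 days, exemption £34,000 → (£397,000 − £34,000) × 3.05% × 39/366 = £1,179.7500
9 February – 31 December 2008: 327 days, exemption £186,000 → (£397,000 − £186,000) × 3.05% × 327/366 = £5,749.7500
Total = £6,929.5000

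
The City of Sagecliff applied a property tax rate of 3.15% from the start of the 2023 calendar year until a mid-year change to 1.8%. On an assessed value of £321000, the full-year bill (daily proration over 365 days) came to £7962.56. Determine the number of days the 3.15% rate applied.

Let d = days at the first rate; then 365 − d days at the second rate.
£321000 × [3.15%·d + 1.8%·(365−d)] / 365 = £7962.56
Solving gives d = 184, so the new rate took effect on 4 Jul 2023.

184 days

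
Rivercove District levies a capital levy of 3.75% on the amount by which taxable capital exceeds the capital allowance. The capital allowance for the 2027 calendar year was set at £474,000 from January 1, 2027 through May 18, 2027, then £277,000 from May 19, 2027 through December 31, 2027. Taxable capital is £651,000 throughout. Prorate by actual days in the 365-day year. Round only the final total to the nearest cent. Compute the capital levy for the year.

£11,231.92

January 1 – May 18, 2027: 138 days, exemption £474,000 → (£651,000 − £474,000) × 3.75% × 138/365 = £2,509.5205
May 19 – December 31, 2027: 227 days, exemption £277,000 → (£651,000 − £277,000) × 3.75% × 227/365 = £8,722.3973
Total = £11,231.9178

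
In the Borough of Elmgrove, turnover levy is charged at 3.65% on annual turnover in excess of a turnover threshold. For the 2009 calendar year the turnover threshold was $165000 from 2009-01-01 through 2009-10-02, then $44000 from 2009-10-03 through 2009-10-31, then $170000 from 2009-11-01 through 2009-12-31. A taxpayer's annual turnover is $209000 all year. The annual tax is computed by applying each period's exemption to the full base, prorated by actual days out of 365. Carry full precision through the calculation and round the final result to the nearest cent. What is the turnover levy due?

2009-01-01 to 2009-10-02: 275 days, exemption $165000 → ($209000 − $165000) × 3.65% × 275/365 = $1210.0000
2009-10-03 to 2009-10-31: 29 days, exemption $44000 → ($209000 − $44000) × 3.65% × 29/365 = $478.5000
2009-11-01 to 2009-12-31: 61 days, exemption $170000 → ($209000 − $170000) × 3.65% × 61/365 = $237.9000
Total = $1926.4000

$1926.40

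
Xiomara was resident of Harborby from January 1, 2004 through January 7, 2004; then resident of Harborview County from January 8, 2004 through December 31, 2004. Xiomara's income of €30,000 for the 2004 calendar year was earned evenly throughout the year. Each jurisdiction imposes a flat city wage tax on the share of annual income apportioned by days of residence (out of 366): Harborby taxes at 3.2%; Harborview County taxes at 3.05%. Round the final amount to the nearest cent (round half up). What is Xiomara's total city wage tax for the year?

€915.86

Harborby, January 1 – January 7, 2004: 7 days → €30,000 × 3.2% × 7/366 = €18.3607
Harborview County, January 8 – December 31, 2004: 359 days → €30,000 × 3.05% × 359/366 = €897.5000
Total = €915.8607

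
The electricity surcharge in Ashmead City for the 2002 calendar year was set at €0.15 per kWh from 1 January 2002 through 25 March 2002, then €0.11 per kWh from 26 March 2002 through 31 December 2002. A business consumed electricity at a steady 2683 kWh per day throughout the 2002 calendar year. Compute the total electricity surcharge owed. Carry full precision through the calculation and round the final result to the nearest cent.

1 January – 25 March 2002: 84 days × 2683 kWh/day = 225,372 kWh at €0.15/kWh → €33,805.80
26 March – 31 December 2002: 281 days × 2683 kWh/day = 753,923 kWh at €0.11/kWh → €82,931.53

€116,737.33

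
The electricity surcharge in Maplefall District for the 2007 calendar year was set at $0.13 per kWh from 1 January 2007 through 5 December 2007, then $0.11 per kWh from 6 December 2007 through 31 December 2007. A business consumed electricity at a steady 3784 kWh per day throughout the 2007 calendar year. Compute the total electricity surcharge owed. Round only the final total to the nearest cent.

1 January – 5 December 2007: 339 days × 3784 kWh/day = 1,282,776 kWh at $0.13/kWh → $166,760.88
6 December – 31 December 2007: 26 days × 3784 kWh/day = 98,384 kWh at $0.11/kWh → $10,822.24

$177,583.12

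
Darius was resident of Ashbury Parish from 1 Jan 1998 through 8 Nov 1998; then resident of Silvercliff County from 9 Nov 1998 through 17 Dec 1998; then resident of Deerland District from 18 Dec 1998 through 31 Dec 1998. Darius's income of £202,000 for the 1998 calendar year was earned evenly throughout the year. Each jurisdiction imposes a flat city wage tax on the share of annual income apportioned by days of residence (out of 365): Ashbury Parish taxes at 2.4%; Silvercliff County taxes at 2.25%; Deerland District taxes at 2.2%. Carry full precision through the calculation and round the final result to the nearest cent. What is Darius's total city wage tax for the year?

Ashbury Parish, 1 Jan – 8 Nov 1998: 312 days → £202,000 × 2.4% × 312/365 = £4,144.0438
Silvercliff County, 9 Nov – 17 Dec 1998: 39 days → £202,000 × 2.25% × 39/365 = £485.6301
Deerland District, 18 Dec – 31 Dec 1998: 14 days → £202,000 × 2.2% × 14/365 = £170.4548
Total = £4,800.1288

£4,800.13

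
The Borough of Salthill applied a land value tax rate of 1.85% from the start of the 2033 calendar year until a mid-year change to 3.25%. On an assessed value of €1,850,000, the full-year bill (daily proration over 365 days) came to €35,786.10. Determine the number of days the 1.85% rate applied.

Let d = days at the first rate; then 365 − d days at the second rate.
€1,850,000 × [1.85%·d + 3.25%·(365−d)] / 365 = €35,786.10
Solving gives d = 343, so the new rate took effect on 10 Dec 2033.

343 days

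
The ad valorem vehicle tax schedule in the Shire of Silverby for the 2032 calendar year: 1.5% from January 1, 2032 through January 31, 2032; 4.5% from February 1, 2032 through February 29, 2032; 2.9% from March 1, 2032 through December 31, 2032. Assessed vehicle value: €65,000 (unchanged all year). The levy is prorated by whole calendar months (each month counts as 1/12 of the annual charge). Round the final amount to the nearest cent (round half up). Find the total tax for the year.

January 1 – January 31, 2032: 1 month at 1.5% → €65,000 × 1.5% × 1/12 = €81.2500
February 1 – February 29, 2032: 1 month at 4.5% → €65,000 × 4.5% × 1/12 = €243.7500
March 1 – December 31, 2032: 10 months at 2.9% → €65,000 × 2.9% × 10/12 = €1,570.8333
Total = €1,895.8333

€1,895.83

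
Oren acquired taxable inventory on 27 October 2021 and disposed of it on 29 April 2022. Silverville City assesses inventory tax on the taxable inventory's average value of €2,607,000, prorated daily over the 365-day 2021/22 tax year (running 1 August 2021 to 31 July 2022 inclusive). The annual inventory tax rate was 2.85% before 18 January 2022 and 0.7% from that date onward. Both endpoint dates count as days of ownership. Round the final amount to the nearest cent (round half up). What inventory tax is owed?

27 October 2021 – 17 January 2022: 83 days at 2.85% → €2,607,000 × 2.85% × 83/365 = €16,895.5027
18 January – 29 April 2022: 102 days at 0.7% → €2,607,000 × 0.7% × 102/365 = €5,099.7205
Total = €21,995.2233

€21,995.22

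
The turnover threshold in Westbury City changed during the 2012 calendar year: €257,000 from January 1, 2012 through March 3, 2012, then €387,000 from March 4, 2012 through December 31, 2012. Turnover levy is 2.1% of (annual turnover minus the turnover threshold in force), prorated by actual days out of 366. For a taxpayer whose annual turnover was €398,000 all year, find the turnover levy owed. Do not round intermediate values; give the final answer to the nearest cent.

€700.92

January 1 – March 3, 2012: 63 days, exemption €257,000 → (€398,000 − €257,000) × 2.1% × 63/366 = €509.6803
March 4 – December 31, 2012: 303 days, exemption €387,000 → (€398,000 − €387,000) × 2.1% × 303/366 = €191.2377
Total = €700.9180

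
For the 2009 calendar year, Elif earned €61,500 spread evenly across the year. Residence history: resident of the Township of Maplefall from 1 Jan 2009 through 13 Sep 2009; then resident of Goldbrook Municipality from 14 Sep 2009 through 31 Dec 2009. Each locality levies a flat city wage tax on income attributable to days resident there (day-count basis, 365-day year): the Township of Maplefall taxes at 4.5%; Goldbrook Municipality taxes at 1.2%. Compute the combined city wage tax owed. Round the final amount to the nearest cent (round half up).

The Township of Maplefall, 1 Jan – 13 Sep 2009: 256 days → €61,500 × 4.5% × 256/365 = €1,941.0411
Goldbrook Municipality, 14 Sep – 31 Dec 2009: 109 days → €61,500 × 1.2% × 109/365 = €220.3890
Total = €2,161.4301

€2,161.43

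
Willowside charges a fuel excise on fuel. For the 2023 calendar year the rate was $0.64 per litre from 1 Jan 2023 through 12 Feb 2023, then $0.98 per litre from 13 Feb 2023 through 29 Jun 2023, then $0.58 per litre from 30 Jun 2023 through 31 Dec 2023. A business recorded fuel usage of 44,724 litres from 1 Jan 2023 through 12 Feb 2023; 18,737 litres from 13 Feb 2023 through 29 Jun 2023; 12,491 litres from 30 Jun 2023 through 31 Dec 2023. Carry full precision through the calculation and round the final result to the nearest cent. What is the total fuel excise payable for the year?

$54,230.40

1 Jan – 12 Feb 2023: 44,724 litres at $0.64/litre → $28,623.36
13 Feb – 29 Jun 2023: 18,737 litres at $0.98/litre → $18,362.26
30 Jun – 31 Dec 2023: 12,491 litres at $0.58/litre → $7,244.78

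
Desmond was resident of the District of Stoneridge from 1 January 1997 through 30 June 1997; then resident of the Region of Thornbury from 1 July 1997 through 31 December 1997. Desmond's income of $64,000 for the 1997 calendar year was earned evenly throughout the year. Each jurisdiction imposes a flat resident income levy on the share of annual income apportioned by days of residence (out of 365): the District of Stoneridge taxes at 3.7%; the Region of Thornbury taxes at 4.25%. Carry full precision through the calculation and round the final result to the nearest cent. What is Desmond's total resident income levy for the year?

$2,545.45

The District of Stoneridge, 1 January – 30 June 1997: 181 days → $64,000 × 3.7% × 181/365 = $1,174.2685
The Region of Thornbury, 1 July – 31 December 1997: 184 days → $64,000 × 4.25% × 184/365 = $1,371.1781
Total = $2,545.4466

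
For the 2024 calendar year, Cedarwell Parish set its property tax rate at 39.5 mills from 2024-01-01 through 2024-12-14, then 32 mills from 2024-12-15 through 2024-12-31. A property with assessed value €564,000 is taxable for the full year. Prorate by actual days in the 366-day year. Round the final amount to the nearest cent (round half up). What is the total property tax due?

2024-01-01 to 2024-12-14: 349 days at 39.5 mills → €564,000 × 3.95% × 349/366 = €21,243.2295
2024-12-15 to 2024-12-31: 17 days at 32 mills → €564,000 × 3.2% × 17/366 = €838.2951
Total = €22,081.5246

€22,081.52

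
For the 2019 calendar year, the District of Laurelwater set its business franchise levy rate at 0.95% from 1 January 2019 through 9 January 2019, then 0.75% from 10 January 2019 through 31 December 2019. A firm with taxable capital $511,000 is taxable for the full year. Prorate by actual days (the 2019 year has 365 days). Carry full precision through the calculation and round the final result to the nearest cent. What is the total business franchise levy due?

1 January – 9 January 2019: 9 days at 0.95% → $511,000 × 0.95% × 9/365 = $119.7000
10 January – 31 December 2019: 356 days at 0.75% → $511,000 × 0.75% × 356/365 = $3,738.0000
Total = $3,857.7000

$3,857.70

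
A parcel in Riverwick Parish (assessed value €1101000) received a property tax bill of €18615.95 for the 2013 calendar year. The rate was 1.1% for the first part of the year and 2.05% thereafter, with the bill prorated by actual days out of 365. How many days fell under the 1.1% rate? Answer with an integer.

Let d = days at the first rate; then 365 − d days at the second rate.
€1101000 × [1.1%·d + 2.05%·(365−d)] / 365 = €18615.95
Solving gives d = 138, so the new rate took effect on May 19, 2013.

138 days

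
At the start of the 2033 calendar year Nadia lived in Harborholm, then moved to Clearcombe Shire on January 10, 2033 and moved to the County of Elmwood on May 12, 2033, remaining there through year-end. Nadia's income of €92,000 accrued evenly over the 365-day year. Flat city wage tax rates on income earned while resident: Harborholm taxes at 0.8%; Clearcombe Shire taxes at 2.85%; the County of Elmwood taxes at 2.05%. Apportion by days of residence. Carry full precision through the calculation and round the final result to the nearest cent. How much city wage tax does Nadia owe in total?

Harborholm, January 1 – January 9, 2033: 9 days → €92,000 × 0.8% × 9/365 = €18.1479
Clearcombe Shire, January 10 – May 11, 2033: 122 days → €92,000 × 2.85% × 122/365 = €876.3945
The County of Elmwood, May 12 – December 31, 2033: 234 days → €92,000 × 2.05% × 234/365 = €1,209.1068
Total = €2,103.6493

€2,103.65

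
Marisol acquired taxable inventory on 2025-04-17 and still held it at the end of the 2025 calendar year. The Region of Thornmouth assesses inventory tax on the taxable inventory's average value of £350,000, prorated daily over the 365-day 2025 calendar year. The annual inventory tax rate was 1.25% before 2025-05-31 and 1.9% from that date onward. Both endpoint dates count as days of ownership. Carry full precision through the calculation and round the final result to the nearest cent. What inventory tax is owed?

£4,444.52

2025-04-17 to 2025-05-30: 44 days at 1.25% → £350,000 × 1.25% × 44/365 = £527.3973
2025-05-31 to 2025-12-31: 215 days at 1.9% → £350,000 × 1.9% × 215/365 = £3,917.1233
Total = £4,444.5205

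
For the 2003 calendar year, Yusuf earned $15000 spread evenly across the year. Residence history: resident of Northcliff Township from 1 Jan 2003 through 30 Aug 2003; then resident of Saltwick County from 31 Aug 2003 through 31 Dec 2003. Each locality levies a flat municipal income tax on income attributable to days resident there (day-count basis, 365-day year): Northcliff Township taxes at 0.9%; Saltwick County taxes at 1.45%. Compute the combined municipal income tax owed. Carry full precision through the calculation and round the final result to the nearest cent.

$162.80

Northcliff Township, 1 Jan – 30 Aug 2003: 242 days → $15000 × 0.9% × 242/365 = $89.5068
Saltwick County, 31 Aug – 31 Dec 2003: 123 days → $15000 × 1.45% × 123/365 = $73.2945
Total = $162.8014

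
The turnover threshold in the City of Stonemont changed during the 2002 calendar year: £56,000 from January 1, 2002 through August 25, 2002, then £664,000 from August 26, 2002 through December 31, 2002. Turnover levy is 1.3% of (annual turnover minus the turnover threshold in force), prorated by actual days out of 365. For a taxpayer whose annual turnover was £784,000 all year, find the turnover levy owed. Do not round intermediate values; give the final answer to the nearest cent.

£6,692.19

January 1 – August 25, 2002: 237 days, exemption £56,000 → (£784,000 − £56,000) × 1.3% × 237/365 = £6,145.1178
August 26 – December 31, 2002: 128 days, exemption £664,000 → (£784,000 − £664,000) × 1.3% × 128/365 = £547.0685
Total = £6,692.1863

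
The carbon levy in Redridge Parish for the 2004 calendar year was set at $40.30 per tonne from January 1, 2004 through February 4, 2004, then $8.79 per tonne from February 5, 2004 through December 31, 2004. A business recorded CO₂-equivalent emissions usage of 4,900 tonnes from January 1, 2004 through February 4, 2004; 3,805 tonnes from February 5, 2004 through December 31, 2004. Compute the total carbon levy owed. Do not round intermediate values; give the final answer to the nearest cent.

January 1 – February 4, 2004: 4,900 tonnes at $40.30/tonne → $197,470.00
February 5 – December 31, 2004: 3,805 tonnes at $8.79/tonne → $33,445.95

$230,915.95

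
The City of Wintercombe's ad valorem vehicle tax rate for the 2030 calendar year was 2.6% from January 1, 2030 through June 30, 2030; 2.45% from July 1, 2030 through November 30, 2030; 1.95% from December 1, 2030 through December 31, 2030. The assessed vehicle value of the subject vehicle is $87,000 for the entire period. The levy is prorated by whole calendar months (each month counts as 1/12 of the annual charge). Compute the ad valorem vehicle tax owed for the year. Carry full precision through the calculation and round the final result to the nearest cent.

January 1 – June 30, 2030: 6 months at 2.6% → $87,000 × 2.6% × 6/12 = $1,131.0000
July 1 – November 30, 2030: 5 months at 2.45% → $87,000 × 2.45% × 5/12 = $888.1250
December 1 – December 31, 2030: 1 month at 1.95% → $87,000 × 1.95% × 1/12 = $141.3750
Total = $2,160.5000

$2,160.50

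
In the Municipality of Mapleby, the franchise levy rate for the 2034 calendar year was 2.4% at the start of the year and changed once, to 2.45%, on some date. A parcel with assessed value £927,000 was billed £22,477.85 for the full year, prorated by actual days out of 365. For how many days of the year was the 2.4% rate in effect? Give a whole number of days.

184 days

Let d = days at the first rate; then 365 − d days at the second rate.
£927,000 × [2.4%·d + 2.45%·(365−d)] / 365 = £22,477.85
Solving gives d = 184, so the new rate took effect on 4 Jul 2034.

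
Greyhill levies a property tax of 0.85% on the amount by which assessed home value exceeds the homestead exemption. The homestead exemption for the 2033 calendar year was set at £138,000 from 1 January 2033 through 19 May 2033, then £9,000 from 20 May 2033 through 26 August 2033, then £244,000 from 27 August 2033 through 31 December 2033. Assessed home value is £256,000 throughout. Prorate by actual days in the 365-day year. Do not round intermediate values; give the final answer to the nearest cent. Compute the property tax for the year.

1 January – 19 May 2033: 139 days, exemption £138,000 → (£256,000 − £138,000) × 0.85% × 139/365 = £381.9644
20 May – 26 August 2033: 99 days, exemption £9,000 → (£256,000 − £9,000) × 0.85% × 99/365 = £569.4534
27 August – 31 December 2033: 127 days, exemption £244,000 → (£256,000 − £244,000) × 0.85% × 127/365 = £35.4904
Total = £986.9082

£986.91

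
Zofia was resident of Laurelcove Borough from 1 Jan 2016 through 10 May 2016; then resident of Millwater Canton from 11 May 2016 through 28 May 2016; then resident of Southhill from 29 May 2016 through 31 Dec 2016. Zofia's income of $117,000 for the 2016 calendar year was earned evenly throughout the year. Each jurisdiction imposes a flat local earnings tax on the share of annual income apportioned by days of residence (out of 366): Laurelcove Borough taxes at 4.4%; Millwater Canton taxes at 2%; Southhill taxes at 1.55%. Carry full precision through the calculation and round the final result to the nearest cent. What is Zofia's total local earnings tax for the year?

Laurelcove Borough, 1 Jan – 10 May 2016: 131 days → $117,000 × 4.4% × 131/366 = $1,842.5902
Millwater Canton, 11 May – 28 May 2016: 18 days → $117,000 × 2% × 18/366 = $115.0820
Southhill, 29 May – 31 Dec 2016: 217 days → $117,000 × 1.55% × 217/366 = $1,075.2172
Total = $3,032.8893

$3,032.89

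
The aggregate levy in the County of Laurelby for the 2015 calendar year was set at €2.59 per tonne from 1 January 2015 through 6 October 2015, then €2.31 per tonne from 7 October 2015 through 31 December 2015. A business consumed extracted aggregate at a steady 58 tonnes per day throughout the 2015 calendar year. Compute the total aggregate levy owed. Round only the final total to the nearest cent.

1 January – 6 October 2015: 279 days × 58 tonnes/day = 16,182 tonnes at €2.59/tonne → €41,911.38
7 October – 31 December 2015: 86 days × 58 tonnes/day = 4,988 tonnes at €2.31/tonne → €11,522.28

€53,433.66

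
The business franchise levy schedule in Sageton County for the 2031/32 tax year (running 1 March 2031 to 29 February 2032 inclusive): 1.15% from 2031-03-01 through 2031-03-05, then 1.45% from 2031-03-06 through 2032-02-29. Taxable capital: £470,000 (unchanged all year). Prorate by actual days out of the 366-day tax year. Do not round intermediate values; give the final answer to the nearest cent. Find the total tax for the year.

2031-03-01 to 2031-03-05: 5 days at 1.15% → £470,000 × 1.15% × 5/366 = £73.8388
2031-03-06 to 2032-02-29: 361 days at 1.45% → £470,000 × 1.45% × 361/366 = £6,721.8989
Total = £6,795.7377

£6,795.74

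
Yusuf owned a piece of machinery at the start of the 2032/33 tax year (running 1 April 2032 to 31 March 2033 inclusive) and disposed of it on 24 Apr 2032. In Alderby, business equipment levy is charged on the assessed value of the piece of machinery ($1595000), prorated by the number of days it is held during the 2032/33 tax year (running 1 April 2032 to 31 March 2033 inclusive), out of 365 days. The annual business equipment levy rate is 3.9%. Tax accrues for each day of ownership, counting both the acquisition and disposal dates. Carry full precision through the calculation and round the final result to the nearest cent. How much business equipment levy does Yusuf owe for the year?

Days held (1 Apr – 24 Apr 2032): 24 out of 365
Tax = $1595000 × 3.9% × 24/365 = $4090.1918

$4090.19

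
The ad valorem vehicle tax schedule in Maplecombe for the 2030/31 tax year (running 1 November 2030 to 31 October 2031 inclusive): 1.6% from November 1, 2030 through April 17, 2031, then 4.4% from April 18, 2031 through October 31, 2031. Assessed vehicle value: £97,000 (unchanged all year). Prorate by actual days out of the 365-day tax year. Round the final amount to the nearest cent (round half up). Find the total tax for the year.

£3,017.90

November 1, 2030 – April 17, 2031: 168 days at 1.6% → £97,000 × 1.6% × 168/365 = £714.3452
April 18 – October 31, 2031: 197 days at 4.4% → £97,000 × 4.4% × 197/365 = £2,303.5507
Total = £3,017.8959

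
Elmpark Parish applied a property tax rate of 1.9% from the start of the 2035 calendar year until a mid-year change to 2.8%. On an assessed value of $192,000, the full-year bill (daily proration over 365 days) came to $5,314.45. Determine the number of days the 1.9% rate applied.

13 days

Let d = days at the first rate; then 365 − d days at the second rate.
$192,000 × [1.9%·d + 2.8%·(365−d)] / 365 = $5,314.45
Solving gives d = 13, so the new rate took effect on 14 January 2035.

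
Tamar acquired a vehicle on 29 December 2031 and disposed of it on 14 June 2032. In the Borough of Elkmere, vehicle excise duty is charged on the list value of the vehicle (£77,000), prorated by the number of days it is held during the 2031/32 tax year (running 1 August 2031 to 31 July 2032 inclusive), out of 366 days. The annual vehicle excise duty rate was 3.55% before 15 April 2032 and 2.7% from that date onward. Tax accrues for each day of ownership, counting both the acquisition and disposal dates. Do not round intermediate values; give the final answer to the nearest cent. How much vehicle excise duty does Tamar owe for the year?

29 December 2031 – 14 April 2032: 108 days at 3.55% → £77,000 × 3.55% × 108/366 = £806.6066
15 April – 14 June 2032: 61 days at 2.7% → £77,000 × 2.7% × 61/366 = £346.5000
Total = £1,153.1066

£1,153.11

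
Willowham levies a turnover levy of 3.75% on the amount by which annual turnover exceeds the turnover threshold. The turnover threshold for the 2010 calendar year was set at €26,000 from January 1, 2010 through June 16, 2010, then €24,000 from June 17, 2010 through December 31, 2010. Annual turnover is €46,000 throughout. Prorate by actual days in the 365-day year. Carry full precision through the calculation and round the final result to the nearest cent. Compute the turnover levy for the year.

€790.68

January 1 – June 16, 2010: 167 days, exemption €26,000 → (€46,000 − €26,000) × 3.75% × 167/365 = €343.1507
June 17 – December 31, 2010: 198 days, exemption €24,000 → (€46,000 − €24,000) × 3.75% × 198/365 = €447.5342
Total = €790.6849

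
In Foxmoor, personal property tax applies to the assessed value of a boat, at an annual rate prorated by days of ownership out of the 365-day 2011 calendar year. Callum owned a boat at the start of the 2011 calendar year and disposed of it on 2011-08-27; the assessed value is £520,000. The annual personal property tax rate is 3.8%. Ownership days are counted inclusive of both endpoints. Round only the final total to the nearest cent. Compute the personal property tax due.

Days held (2011-01-01 to 2011-08-27): 239 out of 365
Tax = £520,000 × 3.8% × 239/365 = £12,938.7397

£12,938.74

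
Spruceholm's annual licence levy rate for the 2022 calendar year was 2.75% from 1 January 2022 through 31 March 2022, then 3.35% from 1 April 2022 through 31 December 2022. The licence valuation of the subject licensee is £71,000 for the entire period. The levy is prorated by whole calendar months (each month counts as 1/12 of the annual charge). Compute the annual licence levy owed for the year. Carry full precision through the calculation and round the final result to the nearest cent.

£2,272.00

1 January – 31 March 2022: 3 months at 2.75% → £71,000 × 2.75% × 3/12 = £488.1250
1 April – 31 December 2022: 9 months at 3.35% → £71,000 × 3.35% × 9/12 = £1,783.8750
Total = £2,272.0000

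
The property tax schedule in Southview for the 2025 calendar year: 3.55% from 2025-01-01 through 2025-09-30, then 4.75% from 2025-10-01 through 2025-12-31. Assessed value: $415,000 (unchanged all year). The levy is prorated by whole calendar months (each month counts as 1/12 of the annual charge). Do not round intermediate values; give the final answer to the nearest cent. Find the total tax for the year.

2025-01-01 to 2025-09-30: 9 months at 3.55% → $415,000 × 3.55% × 9/12 = $11,049.3750
2025-10-01 to 2025-12-31: 3 months at 4.75% → $415,000 × 4.75% × 3/12 = $4,928.1250
Total = $15,977.5000

$15,977.50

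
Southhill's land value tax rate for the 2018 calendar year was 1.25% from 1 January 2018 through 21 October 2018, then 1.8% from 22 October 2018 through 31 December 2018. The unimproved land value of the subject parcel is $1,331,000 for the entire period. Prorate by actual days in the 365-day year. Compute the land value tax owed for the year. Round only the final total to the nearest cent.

$18,061.49

1 January – 21 October 2018: 294 days at 1.25% → $1,331,000 × 1.25% × 294/365 = $13,401.1644
22 October – 31 December 2018: 71 days at 1.8% → $1,331,000 × 1.8% × 71/365 = $4,660.3233
Total = $18,061.4877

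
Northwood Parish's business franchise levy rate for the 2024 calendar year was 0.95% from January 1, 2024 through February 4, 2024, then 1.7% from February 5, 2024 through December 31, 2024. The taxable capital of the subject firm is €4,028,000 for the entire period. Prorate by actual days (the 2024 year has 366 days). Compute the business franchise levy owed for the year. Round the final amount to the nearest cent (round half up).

January 1 – February 4, 2024: 35 days at 0.95% → €4,028,000 × 0.95% × 35/366 = €3,659.3169
February 5 – December 31, 2024: 331 days at 1.7% → €4,028,000 × 1.7% × 331/366 = €61,927.7486
Total = €65,587.0656

€65,587.07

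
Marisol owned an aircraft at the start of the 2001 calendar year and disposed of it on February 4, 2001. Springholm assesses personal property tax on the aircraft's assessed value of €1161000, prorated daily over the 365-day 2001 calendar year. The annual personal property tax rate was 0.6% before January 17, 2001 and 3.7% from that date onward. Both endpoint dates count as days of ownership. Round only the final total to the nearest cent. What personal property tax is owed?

January 1 – January 16, 2001: 16 days at 0.6% → €1161000 × 0.6% × 16/365 = €305.3589
January 17 – February 4, 2001: 19 days at 3.7% → €1161000 × 3.7% × 19/365 = €2236.1178
Total = €2541.4767

€2541.48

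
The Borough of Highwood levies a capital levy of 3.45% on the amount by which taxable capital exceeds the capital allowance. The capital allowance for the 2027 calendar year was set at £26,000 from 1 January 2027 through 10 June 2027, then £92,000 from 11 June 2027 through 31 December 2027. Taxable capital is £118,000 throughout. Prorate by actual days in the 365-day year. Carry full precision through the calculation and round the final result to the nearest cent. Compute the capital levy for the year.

1 January – 10 June 2027: 161 days, exemption £26,000 → (£118,000 − £26,000) × 3.45% × 161/365 = £1,400.0384
11 June – 31 December 2027: 204 days, exemption £92,000 → (£118,000 − £92,000) × 3.45% × 204/365 = £501.3370
Total = £1,901.3753

£1,901.38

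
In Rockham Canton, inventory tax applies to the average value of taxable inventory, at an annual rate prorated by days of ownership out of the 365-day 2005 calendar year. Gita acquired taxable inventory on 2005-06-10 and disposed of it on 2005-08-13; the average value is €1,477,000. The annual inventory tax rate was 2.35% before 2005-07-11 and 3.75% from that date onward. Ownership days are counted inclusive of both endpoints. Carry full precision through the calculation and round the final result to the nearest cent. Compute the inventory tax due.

€8,107.31

2005-06-10 to 2005-07-10: 31 days at 2.35% → €1,477,000 × 2.35% × 31/365 = €2,947.9301
2005-07-11 to 2005-08-13: 34 days at 3.75% → €1,477,000 × 3.75% × 34/365 = €5,159.3836
Total = €8,107.3137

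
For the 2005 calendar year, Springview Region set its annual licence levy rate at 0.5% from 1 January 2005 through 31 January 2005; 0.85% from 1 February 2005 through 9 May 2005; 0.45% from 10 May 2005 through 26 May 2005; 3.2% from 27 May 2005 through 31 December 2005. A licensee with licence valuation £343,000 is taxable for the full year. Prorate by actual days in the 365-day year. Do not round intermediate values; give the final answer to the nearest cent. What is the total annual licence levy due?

£7,585.94

1 January – 31 January 2005: 31 days at 0.5% → £343,000 × 0.5% × 31/365 = £145.6575
1 February – 9 May 2005: 98 days at 0.85% → £343,000 × 0.85% × 98/365 = £782.7918
10 May – 26 May 2005: 17 days at 0.45% → £343,000 × 0.45% × 17/365 = £71.8890
27 May – 31 December 2005: 219 days at 3.2% → £343,000 × 3.2% × 219/365 = £6,585.6000
Total = £7,585.9384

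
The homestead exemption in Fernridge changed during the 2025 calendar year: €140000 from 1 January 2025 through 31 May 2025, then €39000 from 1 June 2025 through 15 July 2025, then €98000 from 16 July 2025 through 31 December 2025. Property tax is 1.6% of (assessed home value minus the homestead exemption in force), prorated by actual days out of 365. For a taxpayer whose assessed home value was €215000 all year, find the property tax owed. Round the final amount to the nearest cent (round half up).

€1710.38

1 January – 31 May 2025: 151 days, exemption €140000 → (€215000 − €140000) × 1.6% × 151/365 = €496.4384
1 June – 15 July 2025: 45 days, exemption €39000 → (€215000 − €39000) × 1.6% × 45/365 = €347.1781
16 July – 31 December 2025: 169 days, exemption €98000 → (€215000 − €98000) × 1.6% × 169/365 = €866.7616
Total = €1710.3781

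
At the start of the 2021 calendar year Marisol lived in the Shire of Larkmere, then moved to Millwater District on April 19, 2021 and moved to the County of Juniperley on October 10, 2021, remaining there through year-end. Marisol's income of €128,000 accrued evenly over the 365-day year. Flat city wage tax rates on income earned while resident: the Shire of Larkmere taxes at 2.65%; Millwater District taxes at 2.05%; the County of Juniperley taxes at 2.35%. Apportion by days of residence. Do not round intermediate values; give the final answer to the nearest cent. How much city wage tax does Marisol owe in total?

The Shire of Larkmere, January 1 – April 18, 2021: 108 days → €128,000 × 2.65% × 108/365 = €1,003.6603
Millwater District, April 19 – October 9, 2021: 174 days → €128,000 × 2.05% × 174/365 = €1,250.8932
The County of Juniperley, October 10 – December 31, 2021: 83 days → €128,000 × 2.35% × 83/365 = €684.0110
Total = €2,938.5644

€2,938.56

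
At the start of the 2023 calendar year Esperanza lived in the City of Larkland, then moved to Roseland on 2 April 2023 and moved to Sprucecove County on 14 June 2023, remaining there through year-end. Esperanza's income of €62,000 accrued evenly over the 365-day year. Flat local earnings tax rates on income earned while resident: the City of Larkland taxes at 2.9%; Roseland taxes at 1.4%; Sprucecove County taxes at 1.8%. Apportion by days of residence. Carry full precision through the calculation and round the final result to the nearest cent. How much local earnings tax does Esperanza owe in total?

€1,236.43

The City of Larkland, 1 January – 1 April 2023: 91 days → €62,000 × 2.9% × 91/365 = €448.2685
Roseland, 2 April – 13 June 2023: 73 days → €62,000 × 1.4% × 73/365 = €173.6000
Sprucecove County, 14 June – 31 December 2023: 201 days → €62,000 × 1.8% × 201/365 = €614.5644
Total = €1,236.4329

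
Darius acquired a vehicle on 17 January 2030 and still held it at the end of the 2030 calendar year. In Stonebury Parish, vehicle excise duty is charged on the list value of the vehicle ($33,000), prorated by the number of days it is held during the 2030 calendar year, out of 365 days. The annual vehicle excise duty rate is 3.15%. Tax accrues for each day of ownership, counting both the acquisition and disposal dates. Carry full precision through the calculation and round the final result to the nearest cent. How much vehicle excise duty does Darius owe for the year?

Days held (17 January – 31 December 2030): 349 out of 365
Tax = $33,000 × 3.15% × 349/365 = $993.9329

$993.93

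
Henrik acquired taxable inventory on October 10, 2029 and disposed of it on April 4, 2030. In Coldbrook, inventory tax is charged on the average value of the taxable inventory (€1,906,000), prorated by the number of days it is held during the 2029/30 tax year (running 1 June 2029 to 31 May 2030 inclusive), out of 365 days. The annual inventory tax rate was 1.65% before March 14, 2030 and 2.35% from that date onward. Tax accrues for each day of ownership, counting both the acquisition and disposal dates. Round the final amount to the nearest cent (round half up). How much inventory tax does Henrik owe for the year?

€16,054.79

October 10, 2029 – March 13, 2030: 155 days at 1.65% → €1,906,000 × 1.65% × 155/365 = €13,355.0548
March 14 – April 4, 2030: 22 days at 2.35% → €1,906,000 × 2.35% × 22/365 = €2,699.7315
Total = €16,054.7863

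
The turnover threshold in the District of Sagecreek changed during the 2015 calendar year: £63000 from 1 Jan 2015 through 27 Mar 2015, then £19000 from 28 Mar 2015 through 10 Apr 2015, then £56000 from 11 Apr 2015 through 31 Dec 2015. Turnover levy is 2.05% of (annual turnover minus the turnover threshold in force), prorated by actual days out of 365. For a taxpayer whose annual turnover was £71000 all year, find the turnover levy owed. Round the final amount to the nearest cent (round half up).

£302.78

1 Jan – 27 Mar 2015: 86 days, exemption £63000 → (£71000 − £63000) × 2.05% × 86/365 = £38.6411
28 Mar – 10 Apr 2015: 14 days, exemption £19000 → (£71000 − £19000) × 2.05% × 14/365 = £40.8877
11 Apr – 31 Dec 2015: 265 days, exemption £56000 → (£71000 − £56000) × 2.05% × 265/365 = £223.2534
Total = £302.7822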